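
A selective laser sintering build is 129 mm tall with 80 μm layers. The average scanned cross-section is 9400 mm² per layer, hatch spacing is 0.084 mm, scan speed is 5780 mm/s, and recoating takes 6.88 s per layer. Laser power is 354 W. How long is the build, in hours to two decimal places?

Layers = ⌈129/0.08⌉ = 1613.
Scan path per layer = 9400 / 0.084, so 111904.8 mm.
Per-layer scan time = 111904.8 / 5780, so 19.3607 s.
Time per layer: 19.3607 + 6.88 → 26.2407 s.
Build time = 1613 × 26.2407 = 42326.2491 s = 11.76 hours.

11.76 hours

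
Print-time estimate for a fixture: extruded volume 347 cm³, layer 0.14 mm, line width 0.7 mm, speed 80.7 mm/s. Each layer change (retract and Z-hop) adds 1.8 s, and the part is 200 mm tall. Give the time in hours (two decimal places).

12.90 hours

Line area = 0.14 × 0.7 = 0.098 mm².
Path length: 347000 mm³ / 0.098 mm² → 3540816.3 mm.
Time extruding = 3540816.3 / 80.7 = 43876.3 s.
Layers = ⌈200/0.14⌉ = 1429.
Non-print overhead = 1429 × 1.8 = 2572.2 s.
Total = 43876.3 + 2572.2 = 46448.5 s = 12.90 hours.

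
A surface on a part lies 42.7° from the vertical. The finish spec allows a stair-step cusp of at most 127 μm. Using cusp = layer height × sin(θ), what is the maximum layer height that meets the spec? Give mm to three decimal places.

Layer height = cusp / sin(42.7°) = 0.127 / 0.6782 = 0.187 mm.

0.187 mm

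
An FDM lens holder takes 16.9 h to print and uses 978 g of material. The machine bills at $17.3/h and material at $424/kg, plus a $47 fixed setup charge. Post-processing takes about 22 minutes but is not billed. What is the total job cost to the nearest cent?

$754.04

Time charge: 17.3 × 16.9 → $292.37.
Material charge: 424 × 978/1000 → $414.672.
Adding setup: 292.37 + 414.672 + 47 → 754.042 ≈ $754.04.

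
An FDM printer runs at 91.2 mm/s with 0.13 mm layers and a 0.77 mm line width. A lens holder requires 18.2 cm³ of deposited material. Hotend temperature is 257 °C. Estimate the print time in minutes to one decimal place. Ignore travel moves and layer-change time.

Line area = 0.13 × 0.77 = 0.1001 mm².
Total extruded path = 18200/0.1001 = 181818.2 mm.
Print-move time = 181818.2 / 91.2 = 1993.6 s.
1993.6 s = 33.2 minutes.

33.2 minutes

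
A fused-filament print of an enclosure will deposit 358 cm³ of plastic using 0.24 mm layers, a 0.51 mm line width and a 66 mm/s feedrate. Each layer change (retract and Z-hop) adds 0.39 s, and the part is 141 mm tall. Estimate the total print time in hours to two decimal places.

Bead cross-section = 0.24 × 0.51 = 0.1224 mm².
Toolpath length = 358 cm³ / 0.1224 mm² = 358000 / 0.1224 = 2924836.6 mm.
Print-move time = 2924836.6 / 66, so 44315.7 s.
Number of layers: 141 / 0.24 → 588 (rounded up).
Non-print overhead: 588 × 0.39 → 229.32 s.
Altogether 44315.7 + 229.32 = 44545.02 s, i.e. 12.37 hours.

12.37 hours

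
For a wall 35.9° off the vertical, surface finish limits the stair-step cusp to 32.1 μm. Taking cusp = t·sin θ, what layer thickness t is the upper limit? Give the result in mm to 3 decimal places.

0.055 mm

Layer height = cusp / sin(35.9°) = 0.0321 / 0.5864 = 0.055 mm.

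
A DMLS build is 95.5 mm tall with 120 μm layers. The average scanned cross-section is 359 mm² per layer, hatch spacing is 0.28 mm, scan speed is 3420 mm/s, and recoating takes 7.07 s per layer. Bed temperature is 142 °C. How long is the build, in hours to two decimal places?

Number of layers: 95.5 / 0.12 → 796 (rounded up).
Hatch length per layer: 359 / 0.28 → 1282.1 mm.
Per-layer scan time = 1282.1 / 3420, so 0.3749 s.
Layer cycle = 0.3749 + 7.07, so 7.4449 s.
Build time = 796 × 7.4449 = 5926.1404 s = 1.65 hours.

1.65 hours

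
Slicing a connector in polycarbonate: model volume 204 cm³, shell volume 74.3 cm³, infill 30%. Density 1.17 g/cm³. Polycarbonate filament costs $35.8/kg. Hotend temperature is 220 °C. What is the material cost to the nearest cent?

Interior volume: 204 − 74.3 → 129.7 cm³.
Infill deposited: 0.30 × 129.7 → 38.91 cm³.
Deposited volume: 74.3 + 38.91 → 113.21 cm³.
Mass: 113.21 × 1.17 → 132.4557 g.
At $35.8/kg: 132.4557/1000 × 35.8 = $4.74.

$4.74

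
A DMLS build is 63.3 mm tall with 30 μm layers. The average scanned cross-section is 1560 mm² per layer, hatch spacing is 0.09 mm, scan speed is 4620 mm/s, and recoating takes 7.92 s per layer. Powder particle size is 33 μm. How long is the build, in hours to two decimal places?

6.84 hours

Number of layers: 63.3 / 0.03 → 2110 (rounded up).
Per-layer scan distance: 1560 / 0.09 → 17333.3 mm.
Per-layer scan time: 17333.3 / 4620 → 3.7518 s.
Layer cycle = 3.7518 + 7.92, so 11.6718 s.
2110 layers × 11.6718 s/layer = 24627.498 s, i.e. 6.84 hours.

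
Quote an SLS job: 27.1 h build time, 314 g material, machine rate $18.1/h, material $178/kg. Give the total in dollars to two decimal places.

Machine cost = 18.1 × 27.1, so $490.51.
Material charge = 178 × 314/1000, so $55.892.
Job cost: 490.51 + 55.892 = 546.402 ≈ $546.40.

$546.40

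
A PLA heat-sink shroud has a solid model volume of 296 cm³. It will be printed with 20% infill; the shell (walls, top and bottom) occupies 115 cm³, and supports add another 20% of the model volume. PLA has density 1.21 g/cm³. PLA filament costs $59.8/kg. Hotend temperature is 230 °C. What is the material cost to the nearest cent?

$15.22

Infill region = 296 − 115, so 181 cm³.
Infill deposited = 0.20 × 181, so 36.2 cm³.
Support = 0.20 × 296, so 59.2 cm³.
Deposited volume: 115 + 36.2 + 59.2 → 210.4 cm³.
Mass: 210.4 × 1.21 → 254.584 g.
At $59.8/kg: 254.584/1000 × 59.8 = $15.22.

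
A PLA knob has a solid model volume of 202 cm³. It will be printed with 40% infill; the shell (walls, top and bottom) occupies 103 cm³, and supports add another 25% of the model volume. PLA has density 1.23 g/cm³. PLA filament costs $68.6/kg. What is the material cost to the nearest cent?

$16.29

Interior volume: 202 − 103 → 99 cm³.
Deposited infill: 0.40 × 99 → 39.6 cm³.
Support = 0.25 × 202 = 50.5 cm³.
Deposited volume: 103 + 39.6 + 50.5 → 193.1 cm³.
Mass: 193.1 × 1.23 → 237.513 g.
Cost = 237.513 g / 1000 × $68.6/kg = $16.29.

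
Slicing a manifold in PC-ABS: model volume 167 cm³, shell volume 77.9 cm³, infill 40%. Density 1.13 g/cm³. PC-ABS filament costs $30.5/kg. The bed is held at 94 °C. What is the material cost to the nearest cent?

Interior volume = 167 − 77.9 = 89.1 cm³.
Infill volume = 0.40 × 89.1 = 35.64 cm³.
Total extruded = 77.9 + 35.64, so 113.54 cm³.
Mass = 113.54 × 1.13 = 128.3002 g.
At $30.5/kg: 128.3002/1000 × 30.5 = $3.91.

$3.91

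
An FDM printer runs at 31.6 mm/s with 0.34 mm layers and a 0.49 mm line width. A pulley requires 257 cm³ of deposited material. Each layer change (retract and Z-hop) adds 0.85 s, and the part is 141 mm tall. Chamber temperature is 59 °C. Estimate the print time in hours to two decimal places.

13.66 hours

Bead cross-section = 0.34 × 0.49 = 0.1666 mm².
Path length: 257000 mm³ / 0.1666 mm² → 1542617 mm.
Extrusion time = 1542617 / 31.6 = 48817 s.
Layers = ⌈141/0.34⌉ = 415.
Non-print overhead = 415 × 0.85, so 352.75 s.
Total = 48817 + 352.75 = 49169.75 s = 13.66 hours.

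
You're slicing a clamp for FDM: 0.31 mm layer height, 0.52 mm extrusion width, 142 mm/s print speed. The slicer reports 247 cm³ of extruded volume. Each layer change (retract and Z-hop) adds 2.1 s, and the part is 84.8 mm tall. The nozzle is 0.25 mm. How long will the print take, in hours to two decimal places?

3.16 hours

Line area = 0.31 × 0.52, so 0.1612 mm².
Total extruded path = 247000/0.1612 = 1532258.1 mm.
Print-move time = 1532258.1 / 142, so 10790.6 s.
Number of layers: 84.8 / 0.31 → 274 (rounded up).
Layer-change overhead: 274 × 2.1 → 575.4 s.
Altogether 10790.6 + 575.4 = 11366 s, i.e. 3.16 hours.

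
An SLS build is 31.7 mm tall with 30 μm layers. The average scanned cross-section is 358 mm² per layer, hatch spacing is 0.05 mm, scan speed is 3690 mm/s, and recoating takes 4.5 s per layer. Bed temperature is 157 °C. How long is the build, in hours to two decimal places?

1.89 hours

Layer count = ceil(31.7 / 0.03) = 1057.
Per-layer scan distance = 358 / 0.05, so 7160 mm.
Per-layer scan time = 7160 / 3690 = 1.9404 s.
Time per layer: 1.9404 + 4.5 → 6.4404 s.
Total: 1057 × 6.4404 s = 6807.5028 s → 1.89 hours.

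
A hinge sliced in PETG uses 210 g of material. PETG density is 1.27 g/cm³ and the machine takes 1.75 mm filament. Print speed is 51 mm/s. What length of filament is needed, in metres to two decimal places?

Extruded volume: 210/1.27 = 165.3543 cm³ (165354.3 mm³).
Filament cross-section = π × (1.75/2)² = 2.4053 mm².
L = V/A = 165354.3/2.4053 = 68745.81 mm → 68.75 m.

68.75 m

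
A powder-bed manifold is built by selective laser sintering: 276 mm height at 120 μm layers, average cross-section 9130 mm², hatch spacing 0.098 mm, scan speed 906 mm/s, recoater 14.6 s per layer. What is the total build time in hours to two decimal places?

75.02 hours

Layer count = ceil(276 / 0.12) = 2300.
Hatch length per layer = 9130 / 0.098 = 93163.3 mm.
Per-layer scan time = 93163.3 / 906 = 102.8292 s.
Time per layer: 102.8292 + 14.6 → 117.4292 s.
2300 layers × 117.4292 s/layer = 270087.16 s, i.e. 75.02 hours.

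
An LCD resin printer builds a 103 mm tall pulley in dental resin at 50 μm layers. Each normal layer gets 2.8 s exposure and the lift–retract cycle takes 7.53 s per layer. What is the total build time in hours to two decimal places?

5.91 hours

Number of layers: 103 / 0.05 → 2060 (rounded up).
Cycle time: 2.8 + 7.53 → 10.33 s.
Build time: 2060 × 10.33 s = 21279.8 s, i.e. 5.91 hours.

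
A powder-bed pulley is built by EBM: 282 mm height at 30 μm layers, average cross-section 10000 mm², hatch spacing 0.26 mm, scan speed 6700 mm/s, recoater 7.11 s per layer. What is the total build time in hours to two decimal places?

Layer count = ceil(282 / 0.03) = 9400.
Hatch length per layer = 10000 / 0.26 = 38461.5 mm.
Beam time per layer = 38461.5 / 6700 = 5.7405 s.
Layer cycle = 5.7405 + 7.11 = 12.8505 s.
9400 layers × 12.8505 s/layer = 120794.7 s, i.e. 33.55 hours.

33.55 hours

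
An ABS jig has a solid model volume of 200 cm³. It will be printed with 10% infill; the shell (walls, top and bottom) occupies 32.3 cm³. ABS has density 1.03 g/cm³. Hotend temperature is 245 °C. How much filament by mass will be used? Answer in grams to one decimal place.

50.5 g

Infill region = 200 − 32.3 = 167.7 cm³.
Infill volume = 0.10 × 167.7, so 16.77 cm³.
Total extruded = 32.3 + 16.77, so 49.07 cm³.
Mass: 49.07 × 1.03 → 50.5421 g.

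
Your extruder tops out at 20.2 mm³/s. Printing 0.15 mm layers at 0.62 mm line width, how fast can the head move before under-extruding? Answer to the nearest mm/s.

217 mm/s

Bead cross-section: 0.15 × 0.62 → 0.093 mm².
Max speed = 20.2 / 0.093 = 217.20 ≈ 217 mm/s.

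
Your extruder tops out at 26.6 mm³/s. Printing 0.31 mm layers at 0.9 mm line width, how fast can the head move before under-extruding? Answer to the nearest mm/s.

Extrusion cross-section = 0.31 × 0.9 = 0.279 mm².
Max speed = 26.6 / 0.279 = 95.34 ≈ 95 mm/s.

95 mm/s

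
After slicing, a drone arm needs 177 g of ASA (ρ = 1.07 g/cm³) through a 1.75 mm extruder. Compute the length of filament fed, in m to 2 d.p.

Volume = 177 g / 1.07 g·cm⁻³ = 165.4206 cm³ = 165420.6 mm³.
Cross-section of 1.75 mm filament: π·(1.75/2)² = 2.4053 mm².
Length = 165420.6 / 2.4053 = 68773.38 mm = 68.77 m.

68.77 m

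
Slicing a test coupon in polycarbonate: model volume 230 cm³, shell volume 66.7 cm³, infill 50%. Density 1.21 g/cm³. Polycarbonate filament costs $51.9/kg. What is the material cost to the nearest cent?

Volume inside the shell: 230 − 66.7 → 163.3 cm³.
Infill deposited: 0.50 × 163.3 → 81.65 cm³.
Total extruded: 66.7 + 81.65 → 148.35 cm³.
Mass = 148.35 × 1.21, so 179.5035 g.
At $51.9/kg: 179.5035/1000 × 51.9 = $9.32.

$9.32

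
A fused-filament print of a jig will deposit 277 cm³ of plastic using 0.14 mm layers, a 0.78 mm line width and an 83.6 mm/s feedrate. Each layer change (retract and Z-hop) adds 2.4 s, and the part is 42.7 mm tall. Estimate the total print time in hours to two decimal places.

8.63 hours

Bead cross-section = 0.14 × 0.78 = 0.1092 mm².
Total extruded path = 277000/0.1092 = 2536630 mm.
Time extruding = 2536630 / 83.6 = 30342.5 s.
Number of layers: 42.7 / 0.14 → 305 (rounded up).
Non-print overhead = 305 × 2.4, so 732 s.
Altogether 30342.5 + 732 = 31074.5 s, i.e. 8.63 hours.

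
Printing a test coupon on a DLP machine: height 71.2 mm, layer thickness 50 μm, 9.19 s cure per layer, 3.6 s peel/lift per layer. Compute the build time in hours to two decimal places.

5.06 hours

Layers = ⌈71.2/0.05⌉ = 1424.
Cycle time = 9.19 + 3.6, so 12.79 s.
Build time: 1424 × 12.79 s = 18212.96 s, i.e. 5.06 hours.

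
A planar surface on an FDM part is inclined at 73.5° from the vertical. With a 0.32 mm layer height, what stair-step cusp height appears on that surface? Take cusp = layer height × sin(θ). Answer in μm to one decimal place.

Cusp = layer height × sin(73.5°) = 0.32 × 0.9588 = 0.306816 mm = 306.8 μm.

306.8 μm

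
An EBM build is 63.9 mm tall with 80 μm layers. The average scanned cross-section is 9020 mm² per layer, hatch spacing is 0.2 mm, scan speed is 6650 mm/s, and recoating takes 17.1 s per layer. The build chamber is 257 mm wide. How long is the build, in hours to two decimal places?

Layers = ⌈63.9/0.08⌉ = 799.
Per-layer scan distance = 9020 / 0.2 = 45100 mm.
Scan time per layer: 45100 / 6650 → 6.782 s.
Time per layer = 6.782 + 17.1 = 23.882 s.
Build time = 799 × 23.882 = 19081.718 s = 5.30 hours.

5.30 hours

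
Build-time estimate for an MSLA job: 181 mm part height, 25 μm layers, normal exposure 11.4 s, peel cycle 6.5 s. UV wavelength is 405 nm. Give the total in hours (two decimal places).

36.00 hours

Layers = ⌈181/0.025⌉ = 7240.
Per-layer time: 11.4 + 6.5 → 17.9 s.
Build time: 7240 × 17.9 s = 129596 s, i.e. 36.00 hours.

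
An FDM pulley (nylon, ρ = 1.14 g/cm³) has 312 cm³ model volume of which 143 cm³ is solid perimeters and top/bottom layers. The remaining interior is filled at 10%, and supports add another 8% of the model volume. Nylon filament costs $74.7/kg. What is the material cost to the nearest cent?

$15.74

Interior volume = 312 − 143 = 169 cm³.
Infill deposited = 0.10 × 169 = 16.9 cm³.
Support = 0.08 × 312 = 24.96 cm³.
Total extruded: 143 + 16.9 + 24.96 → 184.86 cm³.
Mass = 184.86 × 1.14 = 210.7404 g.
At $74.7/kg: 210.7404/1000 × 74.7 = $15.74.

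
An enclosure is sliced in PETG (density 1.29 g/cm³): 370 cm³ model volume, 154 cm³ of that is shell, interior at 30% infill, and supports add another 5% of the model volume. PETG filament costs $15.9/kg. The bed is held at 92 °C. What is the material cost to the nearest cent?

$4.87

Volume inside the shell = 370 − 154 = 216 cm³.
Infill volume: 0.30 × 216 → 64.8 cm³.
Support = 0.05 × 370 = 18.5 cm³.
Total extruded: 154 + 64.8 + 18.5 → 237.3 cm³.
Mass: 237.3 × 1.29 → 306.117 g.
Cost = 306.117 g / 1000 × $15.9/kg = $4.87.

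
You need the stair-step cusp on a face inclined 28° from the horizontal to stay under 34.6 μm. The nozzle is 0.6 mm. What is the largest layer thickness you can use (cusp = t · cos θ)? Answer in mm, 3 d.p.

0.039 mm

Layer height = cusp / cos(28°) = 0.0346 / 0.8829 = 0.039 mm.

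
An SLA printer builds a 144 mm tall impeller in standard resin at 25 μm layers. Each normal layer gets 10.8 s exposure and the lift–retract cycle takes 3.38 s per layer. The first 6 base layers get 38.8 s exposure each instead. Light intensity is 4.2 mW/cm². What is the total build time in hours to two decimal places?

22.73 hours

Layer count = ceil(144 / 0.025) = 5760.
Burn-in layers: 6 × (38.8 + 3.38) → 253.08 s.
Regular layers = 5754 × (10.8 + 3.38) = 81591.72 s.
Sum: 253.08 + 81591.72 = 81844.8 s → 22.73 hours.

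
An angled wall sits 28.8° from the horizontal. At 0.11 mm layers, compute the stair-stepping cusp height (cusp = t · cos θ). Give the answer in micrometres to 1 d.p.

h_c = t·cos θ = 0.11 × 0.8763 = 0.096393 mm (96.4 μm).

96.4 μm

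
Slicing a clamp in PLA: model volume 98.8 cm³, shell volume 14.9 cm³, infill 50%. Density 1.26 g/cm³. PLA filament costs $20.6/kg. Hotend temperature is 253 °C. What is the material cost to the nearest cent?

Volume inside the shell = 98.8 − 14.9, so 83.9 cm³.
Infill volume: 0.50 × 83.9 → 41.95 cm³.
Deposited volume = 14.9 + 41.95, so 56.85 cm³.
Mass = 56.85 × 1.26, so 71.631 g.
Cost = 71.631 g / 1000 × $20.6/kg = $1.48.

$1.48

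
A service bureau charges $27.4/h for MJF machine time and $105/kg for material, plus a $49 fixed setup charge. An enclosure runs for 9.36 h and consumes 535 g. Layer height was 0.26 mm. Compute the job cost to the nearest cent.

Machine-time cost = 27.4 × 9.36 = $256.464.
Feedstock cost = 105 × 535/1000, so $56.175.
Total = 256.464 + 56.175 + 49 = 361.639 ≈ $361.64.

$361.64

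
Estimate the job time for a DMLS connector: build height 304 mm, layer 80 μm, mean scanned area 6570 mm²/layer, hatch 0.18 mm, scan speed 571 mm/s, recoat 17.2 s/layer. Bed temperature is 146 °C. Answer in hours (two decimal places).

Layers = ⌈304/0.08⌉ = 3800.
Hatch length per layer = 6570 / 0.18, so 36500 mm.
Scan time per layer = 36500 / 571 = 63.9229 s.
Per-layer time = 63.9229 + 17.2, so 81.1229 s.
Build time = 3800 × 81.1229 = 308267.02 s = 85.63 hours.

85.63 hours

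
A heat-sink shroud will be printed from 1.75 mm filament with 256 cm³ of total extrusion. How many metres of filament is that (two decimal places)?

106.43 m

Cross-section of 1.75 mm filament: π·(1.75/2)² = 2.4053 mm².
L = 256000 mm³ / 2.4053 mm² = 106431.63 mm, i.e. 106.43 m.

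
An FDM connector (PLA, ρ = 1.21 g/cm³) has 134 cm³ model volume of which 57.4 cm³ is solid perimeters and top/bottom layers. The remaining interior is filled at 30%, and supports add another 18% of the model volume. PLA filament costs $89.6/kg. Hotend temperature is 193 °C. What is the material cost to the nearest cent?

Infill region: 134 − 57.4 → 76.6 cm³.
Infill deposited = 0.30 × 76.6 = 22.98 cm³.
Support = 0.18 × 134, so 24.12 cm³.
Total printed volume: 57.4 + 22.98 + 24.12 → 104.5 cm³.
Mass = 104.5 × 1.21, so 126.445 g.
At $89.6/kg: 126.445/1000 × 89.6 = $11.33.

$11.33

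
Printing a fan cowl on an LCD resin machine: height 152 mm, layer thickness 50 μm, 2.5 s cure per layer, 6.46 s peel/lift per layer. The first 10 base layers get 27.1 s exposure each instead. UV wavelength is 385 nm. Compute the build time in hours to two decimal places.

7.63 hours

Layers = ⌈152/0.05⌉ = 3040.
Bottom layers: 10 × (27.1 + 6.46) → 335.6 s.
Regular layers: 3030 × (2.5 + 6.46) → 27148.8 s.
Sum: 335.6 + 27148.8 = 27484.4 s → 7.63 hours.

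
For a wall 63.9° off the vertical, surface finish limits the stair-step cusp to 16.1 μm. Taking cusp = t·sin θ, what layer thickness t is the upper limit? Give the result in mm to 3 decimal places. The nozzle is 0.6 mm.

sin(63.9°) = 0.8980; t_max = 0.0161/0.8980 = 0.018 mm.

0.018 mm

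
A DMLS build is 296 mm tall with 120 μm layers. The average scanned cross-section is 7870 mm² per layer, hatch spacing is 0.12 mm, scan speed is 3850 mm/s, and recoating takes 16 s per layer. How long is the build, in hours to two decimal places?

22.64 hours

Number of layers: 296 / 0.12 → 2467 (rounded up).
Scan path per layer = 7870 / 0.12, so 65583.3 mm.
Laser time per layer: 65583.3 / 3850 → 17.0346 s.
Time per layer = 17.0346 + 16, so 33.0346 s.
Total: 2467 × 33.0346 s = 81496.3582 s → 22.64 hours.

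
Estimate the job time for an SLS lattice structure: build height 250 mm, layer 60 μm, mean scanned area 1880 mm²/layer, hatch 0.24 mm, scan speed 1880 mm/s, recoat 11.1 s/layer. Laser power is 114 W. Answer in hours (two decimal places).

Layers = ⌈250/0.06⌉ = 4167.
Scan path per layer = 1880 / 0.24 = 7833.3 mm.
Per-layer scan time = 7833.3 / 1880 = 4.1666 s.
Layer cycle = 4.1666 + 11.1 = 15.2666 s.
Build time = 4167 × 15.2666 = 63615.9222 s = 17.67 hours.

17.67 hours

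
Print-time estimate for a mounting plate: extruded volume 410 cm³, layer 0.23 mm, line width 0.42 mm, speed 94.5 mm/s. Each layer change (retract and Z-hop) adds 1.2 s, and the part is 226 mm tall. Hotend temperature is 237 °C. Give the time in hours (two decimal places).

12.80 hours

Line area = 0.23 × 0.42, so 0.0966 mm².
Toolpath length = 410 cm³ / 0.0966 mm² = 410000 / 0.0966 = 4244306.4 mm.
Time extruding = 4244306.4 / 94.5 = 44913.3 s.
Number of layers: 226 / 0.23 → 983 (rounded up).
Layer-change overhead: 983 × 1.2 → 1179.6 s.
Altogether 44913.3 + 1179.6 = 46092.9 s, i.e. 12.80 hours.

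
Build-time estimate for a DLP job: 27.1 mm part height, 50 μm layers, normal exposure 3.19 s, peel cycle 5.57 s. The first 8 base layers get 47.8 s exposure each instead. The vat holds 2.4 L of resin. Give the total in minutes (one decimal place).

Number of layers: 27.1 / 0.05 → 542 (rounded up).
Base layers = 8 × (47.8 + 5.57) = 426.96 s.
Remaining layers: 534 × (3.19 + 5.57) → 4677.84 s.
Sum: 426.96 + 4677.84 = 5104.8 s → 85.1 minutes.

85.1 minutes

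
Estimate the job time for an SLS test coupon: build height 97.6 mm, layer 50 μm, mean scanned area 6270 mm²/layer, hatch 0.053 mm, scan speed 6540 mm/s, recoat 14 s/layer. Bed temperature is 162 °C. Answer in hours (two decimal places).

17.40 hours

Layers = ⌈97.6/0.05⌉ = 1952.
Per-layer scan distance = 6270 / 0.053 = 118301.9 mm.
Laser time per layer = 118301.9 / 6540, so 18.089 s.
Time per layer: 18.089 + 14 → 32.089 s.
Build time = 1952 × 32.089 = 62637.728 s = 17.40 hours.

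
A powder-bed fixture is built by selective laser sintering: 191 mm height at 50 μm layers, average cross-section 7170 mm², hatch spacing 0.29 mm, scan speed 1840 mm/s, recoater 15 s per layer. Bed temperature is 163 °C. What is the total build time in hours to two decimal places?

30.17 hours

Layers = ⌈191/0.05⌉ = 3820.
Hatch length per layer: 7170 / 0.29 → 24724.1 mm.
Scan time per layer = 24724.1 / 1840 = 13.437 s.
Time per layer = 13.437 + 15 = 28.437 s.
Total: 3820 × 28.437 s = 108629.34 s → 30.17 hours.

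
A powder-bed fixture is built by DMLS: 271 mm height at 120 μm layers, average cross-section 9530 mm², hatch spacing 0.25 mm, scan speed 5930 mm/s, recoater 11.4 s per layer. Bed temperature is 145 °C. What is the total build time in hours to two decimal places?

11.19 hours

Layer count = ceil(271 / 0.12) = 2259.
Per-layer scan distance = 9530 / 0.25, so 38120 mm.
Per-layer scan time = 38120 / 5930 = 6.4283 s.
Per-layer time = 6.4283 + 11.4 = 17.8283 s.
2259 layers × 17.8283 s/layer = 40274.1297 s, i.e. 11.19 hours.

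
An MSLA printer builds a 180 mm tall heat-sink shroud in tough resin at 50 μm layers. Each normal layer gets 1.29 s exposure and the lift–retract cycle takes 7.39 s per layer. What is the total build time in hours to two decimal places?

8.68 hours

Layers = ⌈180/0.05⌉ = 3600.
Per-layer time = 1.29 + 7.39 = 8.68 s.
Build time: 3600 × 8.68 s = 31248 s, i.e. 8.68 hours.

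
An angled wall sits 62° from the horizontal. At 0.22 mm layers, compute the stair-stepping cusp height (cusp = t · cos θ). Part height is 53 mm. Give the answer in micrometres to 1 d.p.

103.3 μm

h_c = t·cos θ = 0.22 × 0.4695 = 0.10329 mm (103.3 μm).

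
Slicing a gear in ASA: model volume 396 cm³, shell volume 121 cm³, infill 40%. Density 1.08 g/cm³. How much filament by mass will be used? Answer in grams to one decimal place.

249.5 g

Volume inside the shell: 396 − 121 → 275 cm³.
Infill deposited: 0.40 × 275 → 110 cm³.
Total extruded = 121 + 110 = 231 cm³.
Mass: 231 × 1.08 → 249.48 g.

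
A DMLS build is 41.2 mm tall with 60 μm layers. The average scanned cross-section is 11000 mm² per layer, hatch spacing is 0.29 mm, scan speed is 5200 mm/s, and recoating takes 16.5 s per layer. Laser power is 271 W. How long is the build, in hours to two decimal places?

4.54 hours

Layers = ⌈41.2/0.06⌉ = 687.
Hatch length per layer: 11000 / 0.29 → 37931 mm.
Per-layer scan time = 37931 / 5200, so 7.2944 s.
Time per layer = 7.2944 + 16.5 = 23.7944 s.
687 layers × 23.7944 s/layer = 16346.7528 s, i.e. 4.54 hours.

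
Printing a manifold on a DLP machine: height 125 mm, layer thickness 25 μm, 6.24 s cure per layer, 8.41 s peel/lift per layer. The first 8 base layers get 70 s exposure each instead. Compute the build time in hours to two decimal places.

Layers = ⌈125/0.025⌉ = 5000.
Base layers: 8 × (70 + 8.41) → 627.28 s.
Normal layers: 4992 × (6.24 + 8.41) → 73132.8 s.
Total = 627.28 + 73132.8 = 73760.08 s = 20.49 hours.

20.49 hours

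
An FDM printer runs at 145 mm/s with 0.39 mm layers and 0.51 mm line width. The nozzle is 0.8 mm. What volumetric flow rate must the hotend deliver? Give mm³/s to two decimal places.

A = 0.39 × 0.51 = 0.1989 mm².
Q = v·A = 145 × 0.1989 = 28.84 mm³/s.

28.84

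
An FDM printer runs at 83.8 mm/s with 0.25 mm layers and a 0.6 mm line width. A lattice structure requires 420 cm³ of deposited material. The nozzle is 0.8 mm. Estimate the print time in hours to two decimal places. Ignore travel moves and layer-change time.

Bead cross-section: 0.25 × 0.6 → 0.15 mm².
Total extruded path = 420000/0.15 = 2800000 mm.
Extrusion time: 2800000 / 83.8 → 33412.9 s.
In the requested units: 33412.9 s = 9.28 hours.

9.28 hours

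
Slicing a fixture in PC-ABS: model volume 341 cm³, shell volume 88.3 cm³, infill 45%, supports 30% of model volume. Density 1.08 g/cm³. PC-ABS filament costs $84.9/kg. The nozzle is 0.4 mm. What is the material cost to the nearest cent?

Volume inside the shell: 341 − 88.3 → 252.7 cm³.
Infill deposited: 0.45 × 252.7 → 113.715 cm³.
Support = 0.30 × 341 = 102.3 cm³.
Total printed volume = 88.3 + 113.715 + 102.3 = 304.315 cm³.
Mass = 304.315 × 1.08 = 328.6602 g.
At $84.9/kg: 328.6602/1000 × 84.9 = $27.90.

$27.90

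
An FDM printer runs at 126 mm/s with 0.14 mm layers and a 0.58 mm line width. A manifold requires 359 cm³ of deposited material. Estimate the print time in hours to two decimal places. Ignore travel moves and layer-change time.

9.75 hours

Line area: 0.14 × 0.58 → 0.0812 mm².
Total extruded path = 359000/0.0812 = 4421182.3 mm.
Extrusion time = 4421182.3 / 126, so 35088.7 s.
That's 35088.7 s → 9.75 hours.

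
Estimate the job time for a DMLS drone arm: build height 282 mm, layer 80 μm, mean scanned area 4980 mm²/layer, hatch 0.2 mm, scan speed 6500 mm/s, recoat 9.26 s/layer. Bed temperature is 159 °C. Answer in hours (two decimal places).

Number of layers: 282 / 0.08 → 3525 (rounded up).
Per-layer scan distance = 4980 / 0.2 = 24900 mm.
Laser time per layer: 24900 / 6500 → 3.8308 s.
Time per layer = 3.8308 + 9.26 = 13.0908 s.
Total: 3525 × 13.0908 s = 46145.07 s → 12.82 hours.

12.82 hours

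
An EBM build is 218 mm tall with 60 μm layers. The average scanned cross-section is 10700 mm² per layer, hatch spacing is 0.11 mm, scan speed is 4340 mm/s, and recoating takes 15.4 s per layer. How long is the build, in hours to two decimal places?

Number of layers: 218 / 0.06 → 3634 (rounded up).
Per-layer scan distance = 10700 / 0.11, so 97272.7 mm.
Per-layer scan time = 97272.7 / 4340 = 22.4131 s.
Layer cycle: 22.4131 + 15.4 → 37.8131 s.
3634 layers × 37.8131 s/layer = 137412.8054 s, i.e. 38.17 hours.

38.17 hours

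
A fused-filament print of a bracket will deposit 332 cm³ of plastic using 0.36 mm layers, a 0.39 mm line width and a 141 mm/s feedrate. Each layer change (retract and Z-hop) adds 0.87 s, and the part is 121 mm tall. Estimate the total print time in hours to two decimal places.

4.74 hours

Extrusion cross-section = 0.36 × 0.39, so 0.1404 mm².
Toolpath length = 332 cm³ / 0.1404 mm² = 332000 / 0.1404 = 2364672.4 mm.
Time extruding: 2364672.4 / 141 → 16770.7 s.
Number of layers: 121 / 0.36 → 337 (rounded up).
Non-print overhead = 337 × 0.87 = 293.19 s.
Total = 16770.7 + 293.19 = 17063.89 s = 4.74 hours.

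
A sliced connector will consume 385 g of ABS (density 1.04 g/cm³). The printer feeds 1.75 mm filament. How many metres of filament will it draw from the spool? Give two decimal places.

Extruded volume: 385/1.04 = 370.1923 cm³ (370192.3 mm³).
A = π r² = π × 0.875² = 2.4053 mm².
L = V/A = 370192.3/2.4053 = 153906.91 mm → 153.91 m.

153.91 m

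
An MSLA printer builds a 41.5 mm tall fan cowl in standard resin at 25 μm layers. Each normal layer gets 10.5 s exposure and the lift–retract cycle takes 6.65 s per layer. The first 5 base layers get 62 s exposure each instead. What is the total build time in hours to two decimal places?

Layers = ⌈41.5/0.025⌉ = 1660.
Base layers = 5 × (62 + 6.65), so 343.25 s.
Regular layers = 1655 × (10.5 + 6.65), so 28383.25 s.
Total = 343.25 + 28383.25 = 28726.5 s = 7.98 hours.

7.98 hours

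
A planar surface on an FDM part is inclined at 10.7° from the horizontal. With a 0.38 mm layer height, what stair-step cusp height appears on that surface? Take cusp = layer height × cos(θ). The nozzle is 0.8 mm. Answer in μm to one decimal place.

h_c = t·cos θ = 0.38 × 0.9826 = 0.373388 mm (373.4 μm).

373.4 μm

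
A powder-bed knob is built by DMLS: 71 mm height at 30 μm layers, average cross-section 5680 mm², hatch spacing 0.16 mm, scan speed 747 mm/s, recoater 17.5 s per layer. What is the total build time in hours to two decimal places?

42.75 hours

Layers = ⌈71/0.03⌉ = 2367.
Scan path per layer: 5680 / 0.16 → 35500 mm.
Per-layer scan time = 35500 / 747, so 47.5234 s.
Per-layer time = 47.5234 + 17.5, so 65.0234 s.
Total: 2367 × 65.0234 s = 153910.3878 s → 42.75 hours.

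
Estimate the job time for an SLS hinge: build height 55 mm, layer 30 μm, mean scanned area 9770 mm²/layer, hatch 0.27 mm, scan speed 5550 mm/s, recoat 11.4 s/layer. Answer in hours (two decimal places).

Layers = ⌈55/0.03⌉ = 1834.
Scan path per layer: 9770 / 0.27 → 36185.2 mm.
Per-layer scan time: 36185.2 / 5550 → 6.5199 s.
Layer cycle = 6.5199 + 11.4, so 17.9199 s.
Build time = 1834 × 17.9199 = 32865.0966 s = 9.13 hours.

9.13 hours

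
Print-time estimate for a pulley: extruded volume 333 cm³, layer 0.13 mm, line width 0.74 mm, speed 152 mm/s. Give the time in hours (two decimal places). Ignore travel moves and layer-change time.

6.33 hours

Line area = 0.13 × 0.74 = 0.0962 mm².
Total extruded path = 333000/0.0962 = 3461538.5 mm.
Extrusion time = 3461538.5 / 152, so 22773.3 s.
22773.3 s = 6.33 hours.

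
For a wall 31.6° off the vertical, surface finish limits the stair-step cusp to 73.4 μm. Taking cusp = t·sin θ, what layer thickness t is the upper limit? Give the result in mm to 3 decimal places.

Layer height = cusp / sin(31.6°) = 0.0734 / 0.5240 = 0.140 mm.

0.140 mm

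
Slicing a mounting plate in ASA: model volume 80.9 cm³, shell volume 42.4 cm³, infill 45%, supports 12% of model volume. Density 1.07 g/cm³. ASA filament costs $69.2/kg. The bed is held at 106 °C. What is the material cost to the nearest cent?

Volume inside the shell: 80.9 − 42.4 → 38.5 cm³.
Infill deposited = 0.45 × 38.5 = 17.325 cm³.
Support = 0.12 × 80.9, so 9.708 cm³.
Total extruded = 42.4 + 17.325 + 9.708, so 69.433 cm³.
Mass = 69.433 × 1.07 = 74.29331 g.
Cost = 74.29331 g / 1000 × $69.2/kg = $5.14.

$5.14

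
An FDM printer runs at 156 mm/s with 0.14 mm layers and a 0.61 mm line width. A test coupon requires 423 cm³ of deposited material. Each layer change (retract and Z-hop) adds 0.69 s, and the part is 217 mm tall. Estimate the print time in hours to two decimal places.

Bead cross-section: 0.14 × 0.61 → 0.0854 mm².
Path length: 423000 mm³ / 0.0854 mm² → 4953161.6 mm.
Print-move time = 4953161.6 / 156 = 31751 s.
Layers = ⌈217/0.14⌉ = 1550.
Non-print overhead = 1550 × 0.69 = 1069.5 s.
Altogether 31751 + 1069.5 = 32820.5 s, i.e. 9.12 hours.

9.12 hours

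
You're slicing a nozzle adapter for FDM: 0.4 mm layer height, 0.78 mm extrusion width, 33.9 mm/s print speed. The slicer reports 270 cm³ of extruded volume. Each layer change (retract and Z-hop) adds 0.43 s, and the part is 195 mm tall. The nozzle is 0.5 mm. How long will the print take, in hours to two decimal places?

Extrusion cross-section: 0.4 × 0.78 → 0.312 mm².
Path length: 270000 mm³ / 0.312 mm² → 865384.6 mm.
Print-move time = 865384.6 / 33.9 = 25527.6 s.
Layers = ⌈195/0.4⌉ = 488.
Non-print overhead = 488 × 0.43, so 209.84 s.
Total = 25527.6 + 209.84 = 25737.44 s = 7.15 hours.

7.15 hours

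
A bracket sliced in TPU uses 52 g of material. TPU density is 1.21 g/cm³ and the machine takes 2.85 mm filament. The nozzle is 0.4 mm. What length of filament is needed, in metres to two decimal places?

6.74 m

Volume = 52 g / 1.21 g·cm⁻³ = 42.9752 cm³ = 42975.2 mm³.
A = π r² = π × 1.425² = 6.3794 mm².
Length = 42975.2 / 6.3794 = 6736.56 mm = 6.74 m.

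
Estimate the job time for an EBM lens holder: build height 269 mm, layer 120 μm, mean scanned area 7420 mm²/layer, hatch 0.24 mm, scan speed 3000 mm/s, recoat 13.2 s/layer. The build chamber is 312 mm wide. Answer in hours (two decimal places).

14.64 hours

Layers = ⌈269/0.12⌉ = 2242.
Per-layer scan distance: 7420 / 0.24 → 30916.7 mm.
Scan time per layer: 30916.7 / 3000 → 10.3056 s.
Layer cycle = 10.3056 + 13.2 = 23.5056 s.
Build time = 2242 × 23.5056 = 52699.5552 s = 14.64 hours.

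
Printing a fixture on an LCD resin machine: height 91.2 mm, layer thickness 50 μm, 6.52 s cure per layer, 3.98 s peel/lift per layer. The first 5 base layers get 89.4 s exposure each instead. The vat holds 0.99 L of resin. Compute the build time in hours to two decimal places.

5.44 hours

Layer count = ceil(91.2 / 0.05) = 1824.
Burn-in layers = 5 × (89.4 + 3.98), so 466.9 s.
Remaining layers: 1819 × (6.52 + 3.98) → 19099.5 s.
Total = 466.9 + 19099.5 = 19566.4 s = 5.44 hours.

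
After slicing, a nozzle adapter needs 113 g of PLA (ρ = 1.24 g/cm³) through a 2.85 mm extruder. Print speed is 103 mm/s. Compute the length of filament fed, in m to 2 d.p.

Extruded volume: 113/1.24 = 91.129 cm³ (91129 mm³).
Filament cross-section = π × (2.85/2)² = 6.3794 mm².
L = V/A = 91129/6.3794 = 14284.89 mm → 14.28 m.

14.28 m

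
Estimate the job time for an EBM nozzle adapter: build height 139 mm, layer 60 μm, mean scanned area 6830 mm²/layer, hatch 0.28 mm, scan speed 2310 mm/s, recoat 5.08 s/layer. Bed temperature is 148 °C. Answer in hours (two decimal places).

10.07 hours

Layer count = ceil(139 / 0.06) = 2317.
Scan path per layer = 6830 / 0.28, so 24392.9 mm.
Beam time per layer = 24392.9 / 2310, so 10.5597 s.
Time per layer = 10.5597 + 5.08, so 15.6397 s.
Total: 2317 × 15.6397 s = 36237.1849 s → 10.07 hours.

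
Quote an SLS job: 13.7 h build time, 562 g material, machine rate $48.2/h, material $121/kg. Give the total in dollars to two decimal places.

$728.34

Machine cost = 48.2 × 13.7 = $660.34.
Feedstock cost = 121 × 562/1000 = $68.002.
Job cost: 660.34 + 68.002 = 728.342 ≈ $728.34.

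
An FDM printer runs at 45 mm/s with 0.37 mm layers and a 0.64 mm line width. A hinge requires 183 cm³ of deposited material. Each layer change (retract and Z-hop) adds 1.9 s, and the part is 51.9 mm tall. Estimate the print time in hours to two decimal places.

Line area = 0.37 × 0.64, so 0.2368 mm².
Toolpath length = 183 cm³ / 0.2368 mm² = 183000 / 0.2368 = 772804.1 mm.
Time extruding = 772804.1 / 45, so 17173.4 s.
Layers = ⌈51.9/0.37⌉ = 141.
Layer-change overhead = 141 × 1.9, so 267.9 s.
Altogether 17173.4 + 267.9 = 17441.3 s, i.e. 4.84 hours.

4.84 hours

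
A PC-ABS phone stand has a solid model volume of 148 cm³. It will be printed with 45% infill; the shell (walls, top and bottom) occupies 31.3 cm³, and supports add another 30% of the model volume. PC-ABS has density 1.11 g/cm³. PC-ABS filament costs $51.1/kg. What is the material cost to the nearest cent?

$7.27

Infill region = 148 − 31.3 = 116.7 cm³.
Deposited infill: 0.45 × 116.7 → 52.515 cm³.
Support: 0.30 × 148 → 44.4 cm³.
Total extruded = 31.3 + 52.515 + 44.4, so 128.215 cm³.
Mass: 128.215 × 1.11 → 142.31865 g.
At $51.1/kg: 142.31865/1000 × 51.1 = $7.27.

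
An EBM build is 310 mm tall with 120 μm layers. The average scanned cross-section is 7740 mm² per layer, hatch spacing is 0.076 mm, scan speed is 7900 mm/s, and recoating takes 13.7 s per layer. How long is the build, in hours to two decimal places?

Layers = ⌈310/0.12⌉ = 2584.
Hatch length per layer: 7740 / 0.076 → 101842.1 mm.
Beam time per layer = 101842.1 / 7900, so 12.8914 s.
Time per layer = 12.8914 + 13.7 = 26.5914 s.
Build time = 2584 × 26.5914 = 68712.1776 s = 19.09 hours.

19.09 hours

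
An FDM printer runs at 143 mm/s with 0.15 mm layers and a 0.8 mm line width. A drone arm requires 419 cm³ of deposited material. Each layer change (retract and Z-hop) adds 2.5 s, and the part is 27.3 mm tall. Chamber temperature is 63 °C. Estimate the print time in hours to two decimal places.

Extrusion cross-section = 0.15 × 0.8, so 0.12 mm².
Path length: 419000 mm³ / 0.12 mm² → 3491666.7 mm.
Time extruding = 3491666.7 / 143 = 24417.2 s.
Number of layers: 27.3 / 0.15 → 182 (rounded up).
Non-print overhead = 182 × 2.5 = 455 s.
Total = 24417.2 + 455 = 24872.2 s = 6.91 hours.

6.91 hours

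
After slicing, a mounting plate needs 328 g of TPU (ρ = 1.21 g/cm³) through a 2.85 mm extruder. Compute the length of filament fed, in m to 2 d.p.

42.49 m

Volume = 328 g / 1.21 g·cm⁻³ = 271.0744 cm³ = 271074.4 mm³.
A = π r² = π × 1.425² = 6.3794 mm².
Length = 271074.4 / 6.3794 = 42492.15 mm = 42.49 m.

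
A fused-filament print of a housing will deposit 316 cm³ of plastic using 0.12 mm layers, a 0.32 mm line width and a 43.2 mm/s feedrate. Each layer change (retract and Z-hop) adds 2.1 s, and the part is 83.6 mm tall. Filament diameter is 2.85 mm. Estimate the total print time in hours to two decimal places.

Line area: 0.12 × 0.32 → 0.0384 mm².
Toolpath length = 316 cm³ / 0.0384 mm² = 316000 / 0.0384 = 8229166.7 mm.
Print-move time: 8229166.7 / 43.2 → 190490 s.
Layer count = ceil(83.6 / 0.12) = 697.
Non-print overhead = 697 × 2.1, so 1463.7 s.
Total = 190490 + 1463.7 = 191953.7 s = 53.32 hours.

53.32 hours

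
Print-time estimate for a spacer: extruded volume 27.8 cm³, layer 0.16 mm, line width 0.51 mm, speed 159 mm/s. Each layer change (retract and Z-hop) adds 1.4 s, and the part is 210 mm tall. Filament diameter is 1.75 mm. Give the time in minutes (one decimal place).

Extrusion cross-section = 0.16 × 0.51, so 0.0816 mm².
Toolpath length = 27.8 cm³ / 0.0816 mm² = 27800 / 0.0816 = 340686.3 mm.
Extrusion time = 340686.3 / 159, so 2142.7 s.
Number of layers: 210 / 0.16 → 1313 (rounded up).
Non-print overhead = 1313 × 1.4, so 1838.2 s.
Total = 2142.7 + 1838.2 = 3980.9 s = 66.3 minutes.

66.3 minutes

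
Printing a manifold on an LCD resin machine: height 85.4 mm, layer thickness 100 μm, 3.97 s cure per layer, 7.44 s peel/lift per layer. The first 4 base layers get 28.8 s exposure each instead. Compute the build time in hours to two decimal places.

Layers = ⌈85.4/0.1⌉ = 854.
Base layers: 4 × (28.8 + 7.44) → 144.96 s.
Normal layers = 850 × (3.97 + 7.44) = 9698.5 s.
Total = 144.96 + 9698.5 = 9843.46 s = 2.73 hours.

2.73 hours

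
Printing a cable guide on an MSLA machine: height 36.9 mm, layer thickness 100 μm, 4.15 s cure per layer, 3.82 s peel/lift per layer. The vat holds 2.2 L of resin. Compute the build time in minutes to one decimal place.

Number of layers: 36.9 / 0.1 → 369 (rounded up).
Per-layer time: 4.15 + 3.82 → 7.97 s.
Build time: 369 × 7.97 s = 2940.93 s, i.e. 49.0 minutes.

49.0 minutes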